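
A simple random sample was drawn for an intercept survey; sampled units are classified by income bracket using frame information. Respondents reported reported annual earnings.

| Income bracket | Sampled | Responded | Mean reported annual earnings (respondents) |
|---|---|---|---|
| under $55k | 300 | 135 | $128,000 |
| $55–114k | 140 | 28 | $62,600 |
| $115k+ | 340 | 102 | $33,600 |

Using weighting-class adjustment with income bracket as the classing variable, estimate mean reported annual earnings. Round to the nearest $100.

$75,100

Class response rates: under $55k 135/300 = 45%, $55–114k 28/140 = 20%, $115k+ 102/340 = 30%.
With weight = n_sampled/n_responded per class, the weighted class total is n_sampled:
  under $55k: 300 × 128,000 = 38,400,000
  $55–114k: 140 × 62,600 = 8,764,000
  $115k+: 340 × 33,600 = 11,424,000
Adjusted estimate = 58,588,000 / 780 = 75112.8 → $75,100.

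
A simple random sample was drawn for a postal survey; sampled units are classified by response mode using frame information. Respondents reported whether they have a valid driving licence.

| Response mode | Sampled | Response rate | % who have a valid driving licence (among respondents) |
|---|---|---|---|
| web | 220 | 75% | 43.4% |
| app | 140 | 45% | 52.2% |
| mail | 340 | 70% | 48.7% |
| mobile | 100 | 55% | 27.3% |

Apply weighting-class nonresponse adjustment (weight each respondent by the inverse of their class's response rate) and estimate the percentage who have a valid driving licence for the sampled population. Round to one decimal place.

Weighting each respondent by the inverse class response rate inflates each class back to its sampled size, so the class weight is n_sampled:
  web: 220 × 43.4 = 9548
  app: 140 × 52.2 = 7308
  mail: 340 × 48.7 = 16,558
  mobile: 100 × 27.3 = 2730
Adjusted estimate = 36,144 / 800 = 45.18 → 45.2%.

45.2%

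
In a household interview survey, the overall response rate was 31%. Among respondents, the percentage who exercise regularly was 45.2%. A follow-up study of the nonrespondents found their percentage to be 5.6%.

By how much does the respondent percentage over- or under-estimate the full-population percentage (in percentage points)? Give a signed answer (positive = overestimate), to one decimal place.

Nonresponse fraction = 1 − 0.31 = 0.69.
Bias = (nonresponse fraction) × (respondent percentage − nonrespondent percentage)
     = 0.69 × (45.2 − 5.6) = 0.69 × 39.6 = 27.324.

+27.3 percentage points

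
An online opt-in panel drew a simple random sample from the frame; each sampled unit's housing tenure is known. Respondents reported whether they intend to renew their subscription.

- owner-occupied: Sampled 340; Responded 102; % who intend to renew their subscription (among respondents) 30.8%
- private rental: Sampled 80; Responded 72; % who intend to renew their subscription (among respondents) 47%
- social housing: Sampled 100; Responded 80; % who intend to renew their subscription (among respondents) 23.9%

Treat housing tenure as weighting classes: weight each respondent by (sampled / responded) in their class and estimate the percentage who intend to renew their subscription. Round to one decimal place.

32.0%

Class response rates: owner-occupied 102/340 = 30%, private rental 72/80 = 90%, social housing 80/100 = 80%.
Weighting each respondent by the inverse class response rate inflates each class back to its sampled size, so the class weight is n_sampled:
  owner-occupied: 340 × 30.8 = 10,472
  private rental: 80 × 47 = 3760
  social housing: 100 × 23.9 = 2390
Adjusted estimate = 16,622 / 520 = 31.9654 → 32.0%.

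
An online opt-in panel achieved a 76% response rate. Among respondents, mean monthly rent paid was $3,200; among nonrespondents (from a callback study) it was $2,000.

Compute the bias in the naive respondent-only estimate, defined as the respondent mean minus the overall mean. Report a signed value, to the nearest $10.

Nonresponse fraction = 1 − 0.76 = 0.24.
Bias = (nonresponse fraction) × (respondent mean − nonrespondent mean)
     = 0.24 × (3200 − 2000) = 0.24 × 1200 = 288.

+$290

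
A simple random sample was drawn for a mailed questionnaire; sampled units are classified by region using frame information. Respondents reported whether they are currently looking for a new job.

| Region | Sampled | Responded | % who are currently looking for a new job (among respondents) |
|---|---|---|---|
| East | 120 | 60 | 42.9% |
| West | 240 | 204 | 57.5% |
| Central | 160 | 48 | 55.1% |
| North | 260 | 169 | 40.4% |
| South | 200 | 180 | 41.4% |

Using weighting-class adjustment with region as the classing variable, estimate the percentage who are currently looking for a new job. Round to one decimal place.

47.5%

Class response rates: East 60/120 = 50%, West 204/240 = 85%, Central 48/160 = 30%, North 169/260 = 65%, South 180/200 = 90%.
With weight = n_sampled/n_responded per class, the weighted class total is n_sampled:
  East: 120 × 42.9 = 5148
  West: 240 × 57.5 = 13,800
  Central: 160 × 55.1 = 8816
  North: 260 × 40.4 = 10,504
  South: 200 × 41.4 = 8280
Adjusted estimate = 46,548 / 980 = 47.498 → 47.5%.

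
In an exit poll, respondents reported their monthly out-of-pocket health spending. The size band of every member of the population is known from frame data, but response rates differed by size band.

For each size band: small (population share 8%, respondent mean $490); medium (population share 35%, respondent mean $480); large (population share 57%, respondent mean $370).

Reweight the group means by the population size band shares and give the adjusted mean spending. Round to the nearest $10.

Post-stratification weights by population share, not respondent share:
  small: 0.08 × 490 = 39.2
  medium: 0.35 × 480 = 168
  large: 0.57 × 370 = 210.9
Post-stratified estimate = 418.1 → $420.

$420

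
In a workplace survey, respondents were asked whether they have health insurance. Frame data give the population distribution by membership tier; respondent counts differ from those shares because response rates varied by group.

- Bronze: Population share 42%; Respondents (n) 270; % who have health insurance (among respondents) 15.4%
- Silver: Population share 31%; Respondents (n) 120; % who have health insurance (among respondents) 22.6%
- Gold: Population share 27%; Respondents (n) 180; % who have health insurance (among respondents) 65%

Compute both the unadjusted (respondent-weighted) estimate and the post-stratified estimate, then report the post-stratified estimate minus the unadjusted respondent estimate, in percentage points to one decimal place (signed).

-1.6 percentage points

Naive respondent-only estimate (weights = respondent counts):
  (270/570)×15.4 + (120/570)×22.6 + (180/570)×65 = 32.5789%
Post-stratifying to population shares instead:
  0.42×15.4 + 0.31×22.6 + 0.27×65 = 31.024%
Difference = 31.024 − 32.5789 = -1.5549 pp.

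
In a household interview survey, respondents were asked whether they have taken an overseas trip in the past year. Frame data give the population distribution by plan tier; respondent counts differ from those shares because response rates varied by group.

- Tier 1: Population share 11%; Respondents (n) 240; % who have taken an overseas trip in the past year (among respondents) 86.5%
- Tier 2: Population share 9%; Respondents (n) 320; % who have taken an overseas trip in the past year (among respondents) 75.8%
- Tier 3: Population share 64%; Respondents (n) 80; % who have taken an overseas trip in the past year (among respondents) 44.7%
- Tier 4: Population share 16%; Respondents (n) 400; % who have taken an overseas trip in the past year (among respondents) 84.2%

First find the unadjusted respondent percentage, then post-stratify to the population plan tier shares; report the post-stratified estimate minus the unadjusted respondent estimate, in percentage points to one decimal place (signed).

Naive respondent-only estimate (weights = respondent counts):
  (240/1040)×86.5 + (320/1040)×75.8 + (80/1040)×44.7 + (400/1040)×84.2 = 79.1077%
Post-stratified estimate weights by population shares:
  0.11×86.5 + 0.09×75.8 + 0.64×44.7 + 0.16×84.2 = 58.417%
Difference = 58.417 − 79.1077 = -20.6907 pp.

-20.7 percentage points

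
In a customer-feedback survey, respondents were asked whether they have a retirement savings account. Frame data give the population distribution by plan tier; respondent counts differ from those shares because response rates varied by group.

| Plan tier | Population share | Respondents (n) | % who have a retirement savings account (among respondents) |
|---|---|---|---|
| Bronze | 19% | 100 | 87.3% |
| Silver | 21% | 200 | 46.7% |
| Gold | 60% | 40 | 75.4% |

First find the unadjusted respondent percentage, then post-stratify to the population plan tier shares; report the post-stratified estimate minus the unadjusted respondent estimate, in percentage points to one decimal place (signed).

+9.6 percentage points

Naive respondent-only estimate (weights = respondent counts):
  (100/340)×87.3 + (200/340)×46.7 + (40/340)×75.4 = 62.0176%
Post-stratified estimate weights by population shares:
  0.19×87.3 + 0.21×46.7 + 0.6×75.4 = 71.634%
Difference = 71.634 − 62.0176 = 9.6164 pp.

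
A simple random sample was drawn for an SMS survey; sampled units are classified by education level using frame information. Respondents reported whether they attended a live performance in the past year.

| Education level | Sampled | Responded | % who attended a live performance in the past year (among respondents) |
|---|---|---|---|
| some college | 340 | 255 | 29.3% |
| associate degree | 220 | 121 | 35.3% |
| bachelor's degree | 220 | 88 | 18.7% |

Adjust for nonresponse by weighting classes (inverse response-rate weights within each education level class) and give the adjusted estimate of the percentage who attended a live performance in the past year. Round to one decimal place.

Class response rates: some college 255/340 = 75%, associate degree 121/220 = 55%, bachelor's degree 88/220 = 40%.
With weight = n_sampled/n_responded per class, the weighted class total is n_sampled:
  some college: 340 × 29.3 = 9962
  associate degree: 220 × 35.3 = 7766
  bachelor's degree: 220 × 18.7 = 4114
Adjusted estimate = 21,842 / 780 = 28.0026 → 28.0%.

28.0%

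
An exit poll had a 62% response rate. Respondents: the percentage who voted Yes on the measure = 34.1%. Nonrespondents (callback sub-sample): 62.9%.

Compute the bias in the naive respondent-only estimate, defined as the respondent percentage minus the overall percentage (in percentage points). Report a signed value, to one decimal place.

-10.9 percentage points

Nonresponse fraction = 1 − 0.62 = 0.38.
Bias = (nonresponse fraction) × (respondent percentage − nonrespondent percentage)
     = 0.38 × (34.1 − 62.9) = 0.38 × -28.8 = -10.944.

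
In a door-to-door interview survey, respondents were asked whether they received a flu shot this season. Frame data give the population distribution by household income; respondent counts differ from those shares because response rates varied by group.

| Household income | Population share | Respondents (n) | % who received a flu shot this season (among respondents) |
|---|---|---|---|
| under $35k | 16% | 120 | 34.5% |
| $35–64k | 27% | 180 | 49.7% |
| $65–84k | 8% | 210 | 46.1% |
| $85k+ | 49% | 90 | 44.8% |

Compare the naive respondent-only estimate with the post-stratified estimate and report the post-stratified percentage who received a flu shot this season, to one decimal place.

Without adjustment, the pooled respondent share is:
  (120/600)×34.5 + (180/600)×49.7 + (210/600)×46.1 + (90/600)×44.8 = 44.665%
Reweighting by population household income shares:
  0.16×34.5 + 0.27×49.7 + 0.08×46.1 + 0.49×44.8 = 44.579%

44.6%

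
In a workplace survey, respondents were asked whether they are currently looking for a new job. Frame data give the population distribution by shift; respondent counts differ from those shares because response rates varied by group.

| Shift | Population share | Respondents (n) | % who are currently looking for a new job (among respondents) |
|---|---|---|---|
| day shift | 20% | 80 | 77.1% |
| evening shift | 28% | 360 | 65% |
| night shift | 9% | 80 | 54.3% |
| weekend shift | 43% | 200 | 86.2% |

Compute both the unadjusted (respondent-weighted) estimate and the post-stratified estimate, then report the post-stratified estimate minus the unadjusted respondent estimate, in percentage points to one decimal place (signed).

+4.5 percentage points

Without adjustment, the pooled respondent share is:
  (80/720)×77.1 + (360/720)×65 + (80/720)×54.3 + (200/720)×86.2 = 71.0444%
Reweighting by population shift shares:
  0.2×77.1 + 0.28×65 + 0.09×54.3 + 0.43×86.2 = 75.573%
Difference = 75.573 − 71.0444 = 4.5286 pp.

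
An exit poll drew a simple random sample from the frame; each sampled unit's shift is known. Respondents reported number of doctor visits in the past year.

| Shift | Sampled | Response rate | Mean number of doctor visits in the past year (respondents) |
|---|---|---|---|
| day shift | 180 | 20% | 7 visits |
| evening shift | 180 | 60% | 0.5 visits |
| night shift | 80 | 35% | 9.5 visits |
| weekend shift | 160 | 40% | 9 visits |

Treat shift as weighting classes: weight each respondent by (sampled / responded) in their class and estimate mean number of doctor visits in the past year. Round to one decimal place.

Inverse-response-rate weighting restores each class to its sampled count, so class totals weight by n_sampled:
  day shift: 180 × 7 = 1260
  evening shift: 180 × 0.5 = 90
  night shift: 80 × 9.5 = 760
  weekend shift: 160 × 9 = 1440
Adjusted estimate = 3550 / 600 = 5.91667 → 5.9.

5.9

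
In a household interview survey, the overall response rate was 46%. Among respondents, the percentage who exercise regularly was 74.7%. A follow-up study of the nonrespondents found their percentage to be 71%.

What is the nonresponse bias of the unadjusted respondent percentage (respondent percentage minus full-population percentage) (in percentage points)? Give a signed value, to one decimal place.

+2.0 percentage points

Nonresponse fraction = 1 − 0.46 = 0.54.
Bias = (nonresponse fraction) × (respondent percentage − nonrespondent percentage)
     = 0.54 × (74.7 − 71) = 0.54 × 3.7 = 1.998.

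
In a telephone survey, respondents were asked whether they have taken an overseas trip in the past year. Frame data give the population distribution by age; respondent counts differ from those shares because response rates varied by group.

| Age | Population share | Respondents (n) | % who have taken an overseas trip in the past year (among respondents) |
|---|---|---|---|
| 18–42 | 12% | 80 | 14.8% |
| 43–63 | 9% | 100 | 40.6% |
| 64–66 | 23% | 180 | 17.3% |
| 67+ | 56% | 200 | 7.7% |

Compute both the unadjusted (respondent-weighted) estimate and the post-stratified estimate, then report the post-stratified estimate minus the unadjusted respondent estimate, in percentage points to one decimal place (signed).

-4.0 percentage points

Unadjusted (pooled respondent) estimate weights by respondent counts:
  (80/560)×14.8 + (100/560)×40.6 + (180/560)×17.3 + (200/560)×7.7 = 17.675%
Reweighting by population age shares:
  0.12×14.8 + 0.09×40.6 + 0.23×17.3 + 0.56×7.7 = 13.721%
Difference = 13.721 − 17.675 = -3.954 pp.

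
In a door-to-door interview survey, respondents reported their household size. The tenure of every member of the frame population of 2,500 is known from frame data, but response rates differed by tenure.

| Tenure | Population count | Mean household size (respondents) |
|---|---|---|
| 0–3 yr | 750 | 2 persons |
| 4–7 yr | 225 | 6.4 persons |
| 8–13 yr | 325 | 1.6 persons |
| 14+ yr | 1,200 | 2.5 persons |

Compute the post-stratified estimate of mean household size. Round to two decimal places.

Post-stratification weights by population share, not respondent share:
  0–3 yr: (750/2,500) × 2 = 0.6
  4–7 yr: (225/2,500) × 6.4 = 0.576
  8–13 yr: (325/2,500) × 1.6 = 0.208
  14+ yr: (1,200/2,500) × 2.5 = 1.2
Post-stratified estimate = 2.584 → 2.58.

2.58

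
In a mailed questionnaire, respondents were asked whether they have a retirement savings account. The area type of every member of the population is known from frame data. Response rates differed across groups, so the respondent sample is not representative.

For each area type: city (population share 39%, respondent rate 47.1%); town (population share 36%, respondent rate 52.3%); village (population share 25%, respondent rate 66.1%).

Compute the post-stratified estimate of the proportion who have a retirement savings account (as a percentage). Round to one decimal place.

53.7%

Each cell contributes population-share × respondent value:
  city: 0.39 × 47.1 = 18.369
  town: 0.36 × 52.3 = 18.828
  village: 0.25 × 66.1 = 16.525
Post-stratified estimate = 53.722 → 53.7%.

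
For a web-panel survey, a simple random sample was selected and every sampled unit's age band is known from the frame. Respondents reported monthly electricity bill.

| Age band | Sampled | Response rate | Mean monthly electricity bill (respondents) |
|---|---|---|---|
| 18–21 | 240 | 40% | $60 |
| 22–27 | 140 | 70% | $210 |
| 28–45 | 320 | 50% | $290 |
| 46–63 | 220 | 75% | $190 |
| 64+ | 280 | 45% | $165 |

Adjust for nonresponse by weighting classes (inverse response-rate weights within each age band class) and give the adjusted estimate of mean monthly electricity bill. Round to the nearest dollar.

Weighting each respondent by the inverse class response rate inflates each class back to its sampled size, so the class weight is n_sampled:
  18–21: 240 × 60 = 14,400
  22–27: 140 × 210 = 29,400
  28–45: 320 × 290 = 92,800
  46–63: 220 × 190 = 41,800
  64+: 280 × 165 = 46,200
Adjusted estimate = 224,600 / 1,200 = 187.167 → $187.

$187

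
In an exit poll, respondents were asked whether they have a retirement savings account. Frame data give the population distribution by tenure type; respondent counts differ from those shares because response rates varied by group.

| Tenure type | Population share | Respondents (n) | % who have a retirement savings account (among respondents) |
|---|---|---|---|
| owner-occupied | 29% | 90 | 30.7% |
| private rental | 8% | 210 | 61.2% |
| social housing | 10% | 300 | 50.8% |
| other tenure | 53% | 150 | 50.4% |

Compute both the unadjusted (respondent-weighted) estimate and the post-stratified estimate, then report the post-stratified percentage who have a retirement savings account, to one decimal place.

Naive respondent-only estimate (weights = respondent counts):
  (90/750)×30.7 + (210/750)×61.2 + (300/750)×50.8 + (150/750)×50.4 = 51.22%
Post-stratified estimate weights by population shares:
  0.29×30.7 + 0.08×61.2 + 0.1×50.8 + 0.53×50.4 = 45.591%

45.6%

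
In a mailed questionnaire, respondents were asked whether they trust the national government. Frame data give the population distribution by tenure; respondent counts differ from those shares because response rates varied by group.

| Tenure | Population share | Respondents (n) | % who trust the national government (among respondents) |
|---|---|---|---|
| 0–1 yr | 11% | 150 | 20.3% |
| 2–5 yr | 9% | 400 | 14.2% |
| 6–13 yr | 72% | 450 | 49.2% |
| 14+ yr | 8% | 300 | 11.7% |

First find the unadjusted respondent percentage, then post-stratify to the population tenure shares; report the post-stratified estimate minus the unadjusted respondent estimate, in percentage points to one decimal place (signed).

Without adjustment, the pooled respondent share is:
  (150/1300)×20.3 + (400/1300)×14.2 + (450/1300)×49.2 + (300/1300)×11.7 = 26.4423%
Post-stratifying to population shares instead:
  0.11×20.3 + 0.09×14.2 + 0.72×49.2 + 0.08×11.7 = 39.871%
Difference = 39.871 − 26.4423 = 13.4287 pp.

+13.4 percentage points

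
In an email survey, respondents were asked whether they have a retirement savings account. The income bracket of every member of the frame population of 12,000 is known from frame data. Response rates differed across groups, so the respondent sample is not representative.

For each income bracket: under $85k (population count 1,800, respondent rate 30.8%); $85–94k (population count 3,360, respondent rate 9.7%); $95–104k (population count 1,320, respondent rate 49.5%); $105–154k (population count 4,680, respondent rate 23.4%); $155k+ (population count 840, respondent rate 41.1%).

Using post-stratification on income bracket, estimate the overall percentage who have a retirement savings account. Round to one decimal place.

24.8%

Weight each group's respondent value by its population share:
  under $85k: (1,800/12,000) × 30.8 = 4.62
  $85–94k: (3,360/12,000) × 9.7 = 2.716
  $95–104k: (1,320/12,000) × 49.5 = 5.445
  $105–154k: (4,680/12,000) × 23.4 = 9.126
  $155k+: (840/12,000) × 41.1 = 2.877
Post-stratified estimate = 24.784 → 24.8%.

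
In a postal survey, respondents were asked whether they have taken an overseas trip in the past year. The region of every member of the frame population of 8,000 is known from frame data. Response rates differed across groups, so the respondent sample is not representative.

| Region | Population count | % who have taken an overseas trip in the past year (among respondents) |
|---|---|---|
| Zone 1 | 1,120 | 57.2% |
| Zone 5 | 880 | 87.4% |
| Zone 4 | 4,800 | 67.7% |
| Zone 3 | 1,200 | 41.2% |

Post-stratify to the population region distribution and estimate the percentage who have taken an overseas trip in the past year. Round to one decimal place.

64.4%

Post-stratification weights by population share, not respondent share:
  Zone 1: (1,120/8,000) × 57.2 = 8.008
  Zone 5: (880/8,000) × 87.4 = 9.614
  Zone 4: (4,800/8,000) × 67.7 = 40.62
  Zone 3: (1,200/8,000) × 41.2 = 6.18
Post-stratified estimate = 64.422 → 64.4%.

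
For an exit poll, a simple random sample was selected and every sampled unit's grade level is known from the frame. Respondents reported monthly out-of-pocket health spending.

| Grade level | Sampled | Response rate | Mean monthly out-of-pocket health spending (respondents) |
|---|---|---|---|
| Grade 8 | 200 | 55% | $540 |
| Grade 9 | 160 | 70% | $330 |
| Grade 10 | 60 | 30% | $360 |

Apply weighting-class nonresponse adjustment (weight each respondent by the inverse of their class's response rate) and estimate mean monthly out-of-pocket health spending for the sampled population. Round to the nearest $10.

$430

Inverse-response-rate weighting restores each class to its sampled count, so class totals weight by n_sampled:
  Grade 8: 200 × 540 = 108,000
  Grade 9: 160 × 330 = 52,800
  Grade 10: 60 × 360 = 21,600
Adjusted estimate = 182,400 / 420 = 434.286 → $430.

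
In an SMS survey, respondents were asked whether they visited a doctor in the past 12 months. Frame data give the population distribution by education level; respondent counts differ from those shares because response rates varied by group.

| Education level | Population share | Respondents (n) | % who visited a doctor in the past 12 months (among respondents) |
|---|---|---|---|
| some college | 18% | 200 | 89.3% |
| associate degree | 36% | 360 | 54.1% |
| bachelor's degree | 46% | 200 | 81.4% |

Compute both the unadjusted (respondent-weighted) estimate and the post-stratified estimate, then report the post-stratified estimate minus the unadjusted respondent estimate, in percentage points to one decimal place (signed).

Naive respondent-only estimate (weights = respondent counts):
  (200/760)×89.3 + (360/760)×54.1 + (200/760)×81.4 = 70.5474%
Post-stratified estimate weights by population shares:
  0.18×89.3 + 0.36×54.1 + 0.46×81.4 = 72.994%
Difference = 72.994 − 70.5474 = 2.4466 pp.

+2.4 percentage points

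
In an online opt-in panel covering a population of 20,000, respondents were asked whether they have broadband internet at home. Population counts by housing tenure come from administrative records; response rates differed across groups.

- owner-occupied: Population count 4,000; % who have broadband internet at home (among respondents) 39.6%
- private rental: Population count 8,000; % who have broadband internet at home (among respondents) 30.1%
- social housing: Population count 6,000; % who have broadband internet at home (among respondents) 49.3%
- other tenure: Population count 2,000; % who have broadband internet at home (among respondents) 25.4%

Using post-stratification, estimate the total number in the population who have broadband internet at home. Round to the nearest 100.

Each cell contributes its population count × the respondent rate:
  owner-occupied: 4,000 × 39.6% = 1584
  private rental: 8,000 × 30.1% = 2408
  social housing: 6,000 × 49.3% = 2958
  other tenure: 2,000 × 25.4% = 508
Estimated total = 7458 → 7,500.

7,500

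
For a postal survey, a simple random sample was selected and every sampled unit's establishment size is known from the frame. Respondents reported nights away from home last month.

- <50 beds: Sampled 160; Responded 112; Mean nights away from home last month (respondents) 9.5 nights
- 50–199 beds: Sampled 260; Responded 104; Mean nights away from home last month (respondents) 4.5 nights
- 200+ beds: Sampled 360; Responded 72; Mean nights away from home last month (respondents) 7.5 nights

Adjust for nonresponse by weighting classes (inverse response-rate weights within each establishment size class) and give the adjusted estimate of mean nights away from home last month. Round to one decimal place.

6.9

Class response rates: <50 beds 112/160 = 70%, 50–199 beds 104/260 = 40%, 200+ beds 72/360 = 20%.
Each respondent's weight = sampled/responded in their class; summing within a class gives n_sampled, so:
  <50 beds: 160 × 9.5 = 1520
  50–199 beds: 260 × 4.5 = 1170
  200+ beds: 360 × 7.5 = 2700
Adjusted estimate = 5390 / 780 = 6.91026 → 6.9.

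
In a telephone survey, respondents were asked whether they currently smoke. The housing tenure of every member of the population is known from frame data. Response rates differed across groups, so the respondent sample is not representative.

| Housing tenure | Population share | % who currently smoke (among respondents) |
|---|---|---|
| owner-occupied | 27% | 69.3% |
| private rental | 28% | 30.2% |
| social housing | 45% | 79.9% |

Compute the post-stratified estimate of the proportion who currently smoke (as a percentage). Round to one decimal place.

63.1%

Post-stratification weights by population share, not respondent share:
  owner-occupied: 0.27 × 69.3 = 18.711
  private rental: 0.28 × 30.2 = 8.456
  social housing: 0.45 × 79.9 = 35.955
Post-stratified estimate = 63.122 → 63.1%.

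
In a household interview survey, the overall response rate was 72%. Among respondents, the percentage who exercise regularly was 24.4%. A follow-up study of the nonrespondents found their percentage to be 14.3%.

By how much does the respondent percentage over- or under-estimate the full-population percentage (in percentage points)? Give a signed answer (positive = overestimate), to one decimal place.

Nonresponse fraction = 1 − 0.72 = 0.28.
Bias = (nonresponse fraction) × (respondent percentage − nonrespondent percentage)
     = 0.28 × (24.4 − 14.3) = 0.28 × 10.1 = 2.828.

+2.8 percentage points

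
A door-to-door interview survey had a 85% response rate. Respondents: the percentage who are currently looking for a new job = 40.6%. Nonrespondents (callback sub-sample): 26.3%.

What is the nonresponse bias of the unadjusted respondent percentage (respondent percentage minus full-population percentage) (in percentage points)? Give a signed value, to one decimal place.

+2.1 percentage points

Nonresponse fraction = 1 − 0.85 = 0.15.
Bias = (nonresponse fraction) × (respondent percentage − nonrespondent percentage)
     = 0.15 × (40.6 − 26.3) = 0.15 × 14.3 = 2.145.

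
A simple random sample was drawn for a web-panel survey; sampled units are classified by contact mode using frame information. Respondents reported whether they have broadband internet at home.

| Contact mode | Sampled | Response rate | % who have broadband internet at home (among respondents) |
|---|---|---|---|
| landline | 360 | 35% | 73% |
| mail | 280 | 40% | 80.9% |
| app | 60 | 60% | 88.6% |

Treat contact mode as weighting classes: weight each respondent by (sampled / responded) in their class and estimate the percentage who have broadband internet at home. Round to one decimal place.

77.5%

Weighting each respondent by the inverse class response rate inflates each class back to its sampled size, so the class weight is n_sampled:
  landline: 360 × 73 = 26,280
  mail: 280 × 80.9 = 22,652
  app: 60 × 88.6 = 5316
Adjusted estimate = 54,248 / 700 = 77.4971 → 77.5%.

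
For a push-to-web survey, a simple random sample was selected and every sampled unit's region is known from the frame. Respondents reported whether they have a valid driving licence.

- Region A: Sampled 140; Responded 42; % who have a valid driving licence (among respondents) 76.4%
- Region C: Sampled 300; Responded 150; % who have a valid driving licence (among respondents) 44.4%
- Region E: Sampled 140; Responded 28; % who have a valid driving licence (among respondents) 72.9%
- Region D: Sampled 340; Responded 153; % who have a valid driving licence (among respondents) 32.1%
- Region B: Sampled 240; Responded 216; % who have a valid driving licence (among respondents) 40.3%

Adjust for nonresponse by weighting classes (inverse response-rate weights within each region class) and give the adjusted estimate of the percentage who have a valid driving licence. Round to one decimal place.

47.2%

Class response rates: Region A 42/140 = 30%, Region C 150/300 = 50%, Region E 28/140 = 20%, Region D 153/340 = 45%, Region B 216/240 = 90%.
Inverse-response-rate weighting restores each class to its sampled count, so class totals weight by n_sampled:
  Region A: 140 × 76.4 = 10,696
  Region C: 300 × 44.4 = 13,320
  Region E: 140 × 72.9 = 10,206
  Region D: 340 × 32.1 = 10,914
  Region B: 240 × 40.3 = 9672
Adjusted estimate = 54,808 / 1,160 = 47.2483 → 47.2%.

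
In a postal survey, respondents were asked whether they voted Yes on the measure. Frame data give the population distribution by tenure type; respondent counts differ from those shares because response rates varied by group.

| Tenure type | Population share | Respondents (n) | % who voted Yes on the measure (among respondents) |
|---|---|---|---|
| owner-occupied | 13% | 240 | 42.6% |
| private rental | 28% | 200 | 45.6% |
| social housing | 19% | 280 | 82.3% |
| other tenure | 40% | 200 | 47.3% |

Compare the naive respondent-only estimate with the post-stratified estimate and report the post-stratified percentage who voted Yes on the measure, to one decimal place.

52.9%

Without adjustment, the pooled respondent share is:
  (240/920)×42.6 + (200/920)×45.6 + (280/920)×82.3 + (200/920)×47.3 = 56.3565%
Post-stratifying to population shares instead:
  0.13×42.6 + 0.28×45.6 + 0.19×82.3 + 0.4×47.3 = 52.863%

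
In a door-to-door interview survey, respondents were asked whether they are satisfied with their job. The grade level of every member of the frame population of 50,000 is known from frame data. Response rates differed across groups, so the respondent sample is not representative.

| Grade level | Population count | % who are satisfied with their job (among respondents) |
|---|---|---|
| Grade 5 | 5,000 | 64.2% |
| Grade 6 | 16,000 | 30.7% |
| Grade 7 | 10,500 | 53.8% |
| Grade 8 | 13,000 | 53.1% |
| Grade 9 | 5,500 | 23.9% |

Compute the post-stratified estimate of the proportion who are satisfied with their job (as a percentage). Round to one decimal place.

44.0%

Reweight to the known grade level distribution:
  Grade 5: (5,000/50,000) × 64.2 = 6.42
  Grade 6: (16,000/50,000) × 30.7 = 9.824
  Grade 7: (10,500/50,000) × 53.8 = 11.298
  Grade 8: (13,000/50,000) × 53.1 = 13.806
  Grade 9: (5,500/50,000) × 23.9 = 2.629
Post-stratified estimate = 43.977 → 44.0%.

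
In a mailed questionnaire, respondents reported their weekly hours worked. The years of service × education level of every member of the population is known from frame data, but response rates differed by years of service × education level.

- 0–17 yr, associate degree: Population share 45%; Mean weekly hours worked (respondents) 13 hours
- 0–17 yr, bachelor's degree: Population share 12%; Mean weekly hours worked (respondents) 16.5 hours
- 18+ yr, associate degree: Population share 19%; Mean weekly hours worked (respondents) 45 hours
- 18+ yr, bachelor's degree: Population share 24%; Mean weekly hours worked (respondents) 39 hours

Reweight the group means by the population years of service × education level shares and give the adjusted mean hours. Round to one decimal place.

25.7

Post-stratification weights by population share, not respondent share:
  0–17 yr, associate degree: 0.45 × 13 = 5.85
  0–17 yr, bachelor's degree: 0.12 × 16.5 = 1.98
  18+ yr, associate degree: 0.19 × 45 = 8.55
  18+ yr, bachelor's degree: 0.24 × 39 = 9.36
Post-stratified estimate = 25.74 → 25.7.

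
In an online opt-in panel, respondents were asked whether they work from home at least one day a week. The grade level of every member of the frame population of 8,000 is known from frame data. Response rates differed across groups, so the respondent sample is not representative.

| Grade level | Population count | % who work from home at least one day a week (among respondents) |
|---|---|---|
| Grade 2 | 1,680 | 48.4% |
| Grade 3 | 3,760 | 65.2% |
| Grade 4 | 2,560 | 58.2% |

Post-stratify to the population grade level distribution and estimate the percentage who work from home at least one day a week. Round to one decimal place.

59.4%

Weight each group's respondent value by its population share:
  Grade 2: (1,680/8,000) × 48.4 = 10.164
  Grade 3: (3,760/8,000) × 65.2 = 30.644
  Grade 4: (2,560/8,000) × 58.2 = 18.624
Post-stratified estimate = 59.432 → 59.4%.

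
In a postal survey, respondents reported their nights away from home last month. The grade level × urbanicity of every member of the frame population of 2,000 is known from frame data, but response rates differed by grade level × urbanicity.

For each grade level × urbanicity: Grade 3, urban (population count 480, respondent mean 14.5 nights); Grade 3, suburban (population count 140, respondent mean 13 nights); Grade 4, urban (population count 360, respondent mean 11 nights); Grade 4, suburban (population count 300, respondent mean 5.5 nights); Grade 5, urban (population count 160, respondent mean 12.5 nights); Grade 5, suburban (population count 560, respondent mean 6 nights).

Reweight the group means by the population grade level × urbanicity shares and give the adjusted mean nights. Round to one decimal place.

9.9

Each cell contributes population-share × respondent value:
  Grade 3, urban: (480/2,000) × 14.5 = 3.48
  Grade 3, suburban: (140/2,000) × 13 = 0.91
  Grade 4, urban: (360/2,000) × 11 = 1.98
  Grade 4, suburban: (300/2,000) × 5.5 = 0.825
  Grade 5, urban: (160/2,000) × 12.5 = 1
  Grade 5, suburban: (560/2,000) × 6 = 1.68
Post-stratified estimate = 9.875 → 9.9.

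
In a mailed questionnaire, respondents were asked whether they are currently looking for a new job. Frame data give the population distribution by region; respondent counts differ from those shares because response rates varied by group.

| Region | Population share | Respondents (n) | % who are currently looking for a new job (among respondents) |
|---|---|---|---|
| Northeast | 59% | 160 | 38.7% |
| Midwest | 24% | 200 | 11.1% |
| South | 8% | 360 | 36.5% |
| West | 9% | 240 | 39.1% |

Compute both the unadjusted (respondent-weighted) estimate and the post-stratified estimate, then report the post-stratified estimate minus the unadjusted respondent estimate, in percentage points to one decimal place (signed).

Naive respondent-only estimate (weights = respondent counts):
  (160/960)×38.7 + (200/960)×11.1 + (360/960)×36.5 + (240/960)×39.1 = 32.225%
Post-stratifying to population shares instead:
  0.59×38.7 + 0.24×11.1 + 0.08×36.5 + 0.09×39.1 = 31.936%
Difference = 31.936 − 32.225 = -0.289 pp.

-0.3 percentage points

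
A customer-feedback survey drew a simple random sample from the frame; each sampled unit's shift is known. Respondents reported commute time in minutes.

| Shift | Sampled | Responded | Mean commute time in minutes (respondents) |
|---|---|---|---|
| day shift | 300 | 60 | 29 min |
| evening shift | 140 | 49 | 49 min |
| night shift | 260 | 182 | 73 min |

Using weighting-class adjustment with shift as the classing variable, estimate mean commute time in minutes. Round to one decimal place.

49.3

Class response rates: day shift 60/300 = 20%, evening shift 49/140 = 35%, night shift 182/260 = 70%.
Inverse-response-rate weighting restores each class to its sampled count, so class totals weight by n_sampled:
  day shift: 300 × 29 = 8700
  evening shift: 140 × 49 = 6860
  night shift: 260 × 73 = 18,980
Adjusted estimate = 34,540 / 700 = 49.3429 → 49.3.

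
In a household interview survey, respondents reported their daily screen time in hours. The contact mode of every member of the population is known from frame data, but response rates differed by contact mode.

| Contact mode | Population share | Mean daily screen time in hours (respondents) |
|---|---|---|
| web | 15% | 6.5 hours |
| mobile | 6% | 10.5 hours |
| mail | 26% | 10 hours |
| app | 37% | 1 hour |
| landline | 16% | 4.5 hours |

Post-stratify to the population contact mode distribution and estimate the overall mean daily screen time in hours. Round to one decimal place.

Each cell contributes population-share × respondent value:
  web: 0.15 × 6.5 = 0.975
  mobile: 0.06 × 10.5 = 0.63
  mail: 0.26 × 10 = 2.6
  app: 0.37 × 1 = 0.37
  landline: 0.16 × 4.5 = 0.72
Post-stratified estimate = 5.295 → 5.3.

5.3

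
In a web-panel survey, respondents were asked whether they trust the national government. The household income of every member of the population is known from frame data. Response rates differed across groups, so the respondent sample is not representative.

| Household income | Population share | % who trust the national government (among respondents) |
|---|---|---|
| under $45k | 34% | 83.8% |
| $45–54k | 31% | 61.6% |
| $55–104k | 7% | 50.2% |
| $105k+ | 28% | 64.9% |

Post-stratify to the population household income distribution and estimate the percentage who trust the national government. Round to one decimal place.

Post-stratification weights by population share, not respondent share:
  under $45k: 0.34 × 83.8 = 28.492
  $45–54k: 0.31 × 61.6 = 19.096
  $55–104k: 0.07 × 50.2 = 3.514
  $105k+: 0.28 × 64.9 = 18.172
Post-stratified estimate = 69.274 → 69.3%.

69.3%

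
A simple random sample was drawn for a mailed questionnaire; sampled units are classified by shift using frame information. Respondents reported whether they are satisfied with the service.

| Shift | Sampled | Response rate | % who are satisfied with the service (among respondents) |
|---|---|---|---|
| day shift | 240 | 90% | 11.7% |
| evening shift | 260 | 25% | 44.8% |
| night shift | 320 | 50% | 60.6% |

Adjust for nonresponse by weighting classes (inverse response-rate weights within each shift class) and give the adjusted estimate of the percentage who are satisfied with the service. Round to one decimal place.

41.3%

Each respondent's weight = sampled/responded in their class; summing within a class gives n_sampled, so:
  day shift: 240 × 11.7 = 2808
  evening shift: 260 × 44.8 = 11,648
  night shift: 320 × 60.6 = 19,392
Adjusted estimate = 33,848 / 820 = 41.278 → 41.3%.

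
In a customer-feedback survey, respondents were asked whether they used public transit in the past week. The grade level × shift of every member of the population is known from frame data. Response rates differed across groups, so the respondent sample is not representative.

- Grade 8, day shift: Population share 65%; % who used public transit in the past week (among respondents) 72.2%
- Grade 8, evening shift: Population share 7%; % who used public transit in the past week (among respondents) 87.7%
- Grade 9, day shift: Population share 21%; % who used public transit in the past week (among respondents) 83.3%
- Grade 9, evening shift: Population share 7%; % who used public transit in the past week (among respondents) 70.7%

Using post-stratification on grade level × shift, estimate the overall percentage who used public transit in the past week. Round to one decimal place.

Each cell contributes population-share × respondent value:
  Grade 8, day shift: 0.65 × 72.2 = 46.93
  Grade 8, evening shift: 0.07 × 87.7 = 6.139
  Grade 9, day shift: 0.21 × 83.3 = 17.493
  Grade 9, evening shift: 0.07 × 70.7 = 4.949
Post-stratified estimate = 75.511 → 75.5%.

75.5%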